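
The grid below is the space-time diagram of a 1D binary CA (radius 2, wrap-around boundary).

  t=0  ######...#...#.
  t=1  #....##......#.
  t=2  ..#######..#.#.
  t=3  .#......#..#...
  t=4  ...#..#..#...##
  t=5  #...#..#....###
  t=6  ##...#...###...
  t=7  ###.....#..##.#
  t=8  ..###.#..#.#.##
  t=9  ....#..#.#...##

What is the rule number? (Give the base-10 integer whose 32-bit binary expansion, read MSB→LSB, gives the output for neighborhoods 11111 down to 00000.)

  nb #####: next=.  (t=0,i=2, bit31=0)
  nb ####.: next=.  (t=0,i=4, bit30=0)
  nb ###.#: next=#  (t=8,i=4, bit29=1)
  nb ###..: next=#  (t=0,i=5, bit28=1)
  nb ##.##: next=#  (t=7,i=13, bit27=1)
  nb ##.#.: next=.  (t=8,i=5, bit26=0)
  nb ##..#: next=.  (t=2,i=9, bit25=0)
  nb ##...: next=#  (t=0,i=6, bit24=1)
  nb #.###: next=#  (t=0,i=0, bit23=1)
  nb #.##.: next=#  (t=8,i=13, bit22=1)
  nb #.#.#: next=.  (t=8,i=11, bit21=0)
  nb #.#..: next=.  (t=1,i=0, bit20=0)
  nb #..##: next=.  (t=7,i=10, bit19=0)
  nb #..#.: next=.  (t=2,i=10, bit18=0)
  nb #...#: next=.  (t=0,i=7, bit17=0)
  nb #....: next=#  (t=1,i=2, bit16=1)
  nb .####: next=.  (t=0,i=1, bit15=0)
  nb .###.: next=.  (t=6,i=10, bit14=0)
  nb .##.#: next=.  (t=7,i=12, bit13=0)
  nb .##..: next=#  (t=1,i=6, bit12=1)
  nb .#.##: next=.  (t=0,i=14, bit11=0)
  nb .#.#.: next=.  (t=1,i=14, bit10=0)
  nb .#..#: next=#  (t=3,i=9, bit9=1)
  nb .#...: next=.  (t=0,i=10, bit8=0)
  nb ..###: next=.  (t=2,i=2, bit7=0)
  nb ..##.: next=#  (t=1,i=5, bit6=1)
  nb ..#.#: next=#  (t=0,i=13, bit5=1)
  nb ..#..: next=.  (t=0,i=9, bit4=0)
  nb ...##: next=#  (t=1,i=4, bit3=1)
  nb ...#.: next=.  (t=0,i=8, bit2=0)
  nb ....#: next=#  (t=1,i=3, bit1=1)
  nb .....: next=.  (t=1,i=9, bit0=0)
  bits 00111001110000010001001001101010 = 968954474

968954474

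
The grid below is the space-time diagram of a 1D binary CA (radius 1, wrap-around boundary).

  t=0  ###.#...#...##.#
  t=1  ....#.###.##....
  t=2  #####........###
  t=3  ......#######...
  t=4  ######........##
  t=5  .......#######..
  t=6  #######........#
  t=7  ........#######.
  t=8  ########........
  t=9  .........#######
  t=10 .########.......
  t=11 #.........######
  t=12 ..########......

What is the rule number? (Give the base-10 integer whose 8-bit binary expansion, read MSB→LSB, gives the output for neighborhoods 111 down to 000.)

  [7] ### => .  t=0,i=0
  [6] ##. => .  t=0,i=2
  [5] #.# => .  t=0,i=3
  [4] #.. => .  t=0,i=5
  [3] .## => .  t=0,i=12
  [2] .#. => #  t=0,i=4
  [1] ..# => #  t=0,i=7
  [0] ... => #  t=0,i=6
  bits 00000111 = 7

7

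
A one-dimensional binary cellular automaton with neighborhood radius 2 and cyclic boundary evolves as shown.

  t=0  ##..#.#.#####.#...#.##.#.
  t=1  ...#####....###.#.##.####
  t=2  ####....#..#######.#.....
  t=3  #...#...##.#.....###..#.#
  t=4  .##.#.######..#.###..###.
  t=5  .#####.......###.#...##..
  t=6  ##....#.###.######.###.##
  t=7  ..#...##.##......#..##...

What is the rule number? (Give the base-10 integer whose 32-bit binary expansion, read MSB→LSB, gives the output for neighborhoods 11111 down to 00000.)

624324345

  ##### -> .   bit 31 = 0  t=0,i=10
  ####. -> .   bit 30 = 0  t=0,i=11
  ###.# -> #   bit 29 = 1  t=0,i=12
  ###.. -> .   bit 28 = 0  t=1,i=7
  ##.## -> .   bit 27 = 0  t=1,i=20
  ##.#. -> #   bit 26 = 1  t=0,i=13
  ##..# -> .   bit 25 = 0  t=0,i=2
  ##... -> #   bit 24 = 1  t=1,i=0
  #.### -> .   bit 23 = 0  t=0,i=8
  #.##. -> .   bit 22 = 0  t=0,i=0
  #.#.# -> #   bit 21 = 1  t=0,i=6
  #.#.. -> #   bit 20 = 1  t=0,i=14
  #..## -> .   bit 19 = 0  t=2,i=10
  #..#. -> #   bit 18 = 1  t=0,i=3
  #...# -> #   bit 17 = 1  t=0,i=16
  #.... -> .   bit 16 = 0  t=1,i=9
  .#### -> .   bit 15 = 0  t=0,i=9
  .###. -> #   bit 14 = 1  t=1,i=13
  .##.# -> #   bit 13 = 1  t=0,i=21
  .##.. -> .   bit 12 = 0  t=0,i=1
  .#.## -> #   bit 11 = 1  t=0,i=7
  .#.#. -> #   bit 10 = 1  t=0,i=5
  .#..# -> #   bit 9 = 1  t=2,i=9
  .#... -> .   bit 8 = 0  t=0,i=15
  ..### -> #   bit 7 = 1  t=1,i=3
  ..##. -> #   bit 6 = 1  t=3,i=8
  ..#.# -> #   bit 5 = 1  t=0,i=4
  ..#.. -> #   bit 4 = 1  t=2,i=8
  ...## -> #   bit 3 = 1  t=1,i=2
  ...#. -> .   bit 2 = 0  t=0,i=17
  ....# -> .   bit 1 = 0  t=1,i=10
  ..... -> #   bit 0 = 1  t=2,i=22
  bits 00100101001101100110111011111001 = 624324345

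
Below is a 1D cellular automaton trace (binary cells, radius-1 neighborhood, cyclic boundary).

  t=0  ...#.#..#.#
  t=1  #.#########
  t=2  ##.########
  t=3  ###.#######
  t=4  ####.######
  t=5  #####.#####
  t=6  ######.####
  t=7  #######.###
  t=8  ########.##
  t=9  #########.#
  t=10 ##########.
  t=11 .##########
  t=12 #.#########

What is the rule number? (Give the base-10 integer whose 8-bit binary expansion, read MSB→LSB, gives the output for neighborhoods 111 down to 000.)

  [7] ### => #  t=1,i=3
  [6] ##. => #  t=1,i=0
  [5] #.# => #  t=0,i=4
  [4] #.. => #  t=0,i=0
  [3] .## => .  t=1,i=2
  [2] .#. => #  t=0,i=3
  [1] ..# => #  t=0,i=2
  [0] ... => .  t=0,i=1
  bits 11110110 = 246

246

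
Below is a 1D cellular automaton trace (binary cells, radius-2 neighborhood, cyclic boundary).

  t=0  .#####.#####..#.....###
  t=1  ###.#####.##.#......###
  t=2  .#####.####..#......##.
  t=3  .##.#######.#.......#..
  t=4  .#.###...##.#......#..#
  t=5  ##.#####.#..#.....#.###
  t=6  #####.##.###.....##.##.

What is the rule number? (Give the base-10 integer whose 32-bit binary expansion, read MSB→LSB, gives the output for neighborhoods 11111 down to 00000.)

2046215908

  nb #####: next=.  (t=0,i=3, bit31=0)
  nb ####.: next=#  (t=0,i=4, bit30=1)
  nb ###.#: next=#  (t=0,i=5, bit29=1)
  nb ###..: next=#  (t=0,i=11, bit28=1)
  nb ##.##: next=#  (t=0,i=0, bit27=1)
  nb ##.#.: next=.  (t=1,i=12, bit26=0)
  nb ##..#: next=.  (t=0,i=12, bit25=0)
  nb ##...: next=#  (t=4,i=6, bit24=1)
  nb #.###: next=#  (t=0,i=1, bit23=1)
  nb #.##.: next=#  (t=1,i=10, bit22=1)
  nb #.#.#: next=#  (t=4,i=1, bit21=1)
  nb #.#..: next=#  (t=1,i=13, bit20=1)
  nb #..##: next=.  (t=2,i=0, bit19=0)
  nb #..#.: next=#  (t=0,i=13, bit18=1)
  nb #...#: next=#  (t=3,i=22, bit17=1)
  nb #....: next=.  (t=0,i=16, bit16=0)
  nb .####: next=#  (t=0,i=2, bit15=1)
  nb .###.: next=#  (t=0,i=21, bit14=1)
  nb .##.#: next=.  (t=1,i=11, bit13=0)
  nb .##..: next=.  (t=2,i=21, bit12=0)
  nb .#.##: next=.  (t=4,i=2, bit11=0)
  nb .#.#.: next=#  (t=4,i=0, bit10=1)
  nb .#..#: next=#  (t=4,i=20, bit9=1)
  nb .#...: next=.  (t=0,i=15, bit8=0)
  nb ..###: next=#  (t=0,i=20, bit7=1)
  nb ..##.: next=#  (t=2,i=20, bit6=1)
  nb ..#.#: next=#  (t=4,i=22, bit5=1)
  nb ..#..: next=.  (t=0,i=14, bit4=0)
  nb ...##: next=.  (t=0,i=19, bit3=0)
  nb ...#.: next=#  (t=3,i=19, bit2=1)
  nb ....#: next=.  (t=0,i=18, bit1=0)
  nb .....: next=.  (t=0,i=17, bit0=0)
  bits 01111001111101101100011011100100 = 2046215908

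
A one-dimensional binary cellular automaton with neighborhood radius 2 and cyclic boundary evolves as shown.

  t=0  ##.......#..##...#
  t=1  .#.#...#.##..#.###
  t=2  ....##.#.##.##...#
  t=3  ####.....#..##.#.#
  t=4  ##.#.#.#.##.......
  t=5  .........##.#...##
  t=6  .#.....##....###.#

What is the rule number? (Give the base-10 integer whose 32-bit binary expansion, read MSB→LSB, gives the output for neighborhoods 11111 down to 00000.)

2957480890

  [31] ##### => #  t=3,i=1
  [30] ####. => .  t=3,i=2
  [29] ###.# => #  t=1,i=17
  [28] ###.. => #  t=0,i=1
  [27] ##.## => .  t=2,i=11
  [26] ##.#. => .  t=1,i=0
  [25] ##..# => .  t=1,i=11
  [24] ##... => .  t=0,i=2
  [23] #.### => .  t=1,i=15
  [22] #.##. => #  t=1,i=9
  [21] #.#.# => .  t=1,i=1
  [20] #.#.. => .  t=1,i=3
  [19] #..## => .  t=0,i=11
  [18] #..#. => #  t=1,i=12
  [17] #...# => #  t=0,i=15
  [16] #.... => #  t=0,i=3
  [15] .#### => #  t=3,i=0
  [14] .###. => .  t=0,i=0
  [13] .##.# => .  t=2,i=5
  [12] .##.. => #  t=0,i=13
  [11] .#.## => .  t=1,i=8
  [10] .#.#. => .  t=1,i=2
  [9] .#..# => #  t=0,i=10
  [8] .#... => #  t=1,i=4
  [7] ..### => #  t=0,i=17
  [6] ..##. => .  t=0,i=12
  [5] ..#.# => #  t=1,i=7
  [4] ..#.. => #  t=0,i=9
  [3] ...## => #  t=0,i=16
  [2] ...#. => .  t=0,i=8
  [1] ....# => #  t=0,i=7
  [0] ..... => .  t=0,i=4
  bits 10110000010001111001001110111010 = 2957480890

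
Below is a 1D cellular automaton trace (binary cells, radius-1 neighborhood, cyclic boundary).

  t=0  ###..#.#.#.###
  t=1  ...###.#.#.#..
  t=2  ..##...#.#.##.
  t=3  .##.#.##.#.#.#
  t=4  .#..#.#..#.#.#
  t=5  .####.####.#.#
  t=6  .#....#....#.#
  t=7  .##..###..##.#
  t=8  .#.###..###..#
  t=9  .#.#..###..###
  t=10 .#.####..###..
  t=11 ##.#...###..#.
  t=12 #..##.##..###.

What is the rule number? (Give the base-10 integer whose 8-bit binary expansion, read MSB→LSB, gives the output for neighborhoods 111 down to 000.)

30

  ### -> .   bit 7 = 0  t=0,i=0
  ##. -> .   bit 6 = 0  t=0,i=2
  #.# -> .   bit 5 = 0  t=0,i=6
  #.. -> #   bit 4 = 1  t=0,i=3
  .## -> #   bit 3 = 1  t=0,i=11
  .#. -> #   bit 2 = 1  t=0,i=5
  ..# -> #   bit 1 = 1  t=0,i=4
  ... -> .   bit 0 = 0  t=1,i=0
  bits 00011110 = 30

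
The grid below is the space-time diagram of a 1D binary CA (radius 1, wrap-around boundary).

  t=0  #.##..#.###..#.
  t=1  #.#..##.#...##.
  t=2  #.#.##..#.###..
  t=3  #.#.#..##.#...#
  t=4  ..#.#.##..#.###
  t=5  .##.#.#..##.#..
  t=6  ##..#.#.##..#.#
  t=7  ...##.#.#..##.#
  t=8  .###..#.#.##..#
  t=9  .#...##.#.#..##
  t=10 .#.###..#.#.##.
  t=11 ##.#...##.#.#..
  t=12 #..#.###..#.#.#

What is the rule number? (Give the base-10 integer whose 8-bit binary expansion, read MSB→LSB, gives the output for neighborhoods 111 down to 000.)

  ### -> .   bit 7 = 0  t=0,i=9
  ##. -> .   bit 6 = 0  t=0,i=3
  #.# -> .   bit 5 = 0  t=0,i=1
  #.. -> .   bit 4 = 0  t=0,i=4
  .## -> #   bit 3 = 1  t=0,i=2
  .#. -> #   bit 2 = 1  t=0,i=0
  ..# -> #   bit 1 = 1  t=0,i=5
  ... -> #   bit 0 = 1  t=1,i=10
  bits 00001111 = 15

15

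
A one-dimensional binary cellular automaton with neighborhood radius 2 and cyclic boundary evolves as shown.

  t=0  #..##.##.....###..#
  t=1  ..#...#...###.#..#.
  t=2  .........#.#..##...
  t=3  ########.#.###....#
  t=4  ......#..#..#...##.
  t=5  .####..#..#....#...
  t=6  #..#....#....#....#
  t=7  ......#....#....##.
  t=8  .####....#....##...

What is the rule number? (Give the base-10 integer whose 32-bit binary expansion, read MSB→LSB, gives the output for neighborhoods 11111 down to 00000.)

1081623083

  [31] ##### => .  t=3,i=1
  [30] ####. => #  t=3,i=6
  [29] ###.# => .  t=1,i=12
  [28] ###.. => .  t=0,i=15
  [27] ##.## => .  t=0,i=5
  [26] ##.#. => .  t=1,i=13
  [25] ##..# => .  t=0,i=1
  [24] ##... => .  t=0,i=8
  [23] #.### => .  t=3,i=11
  [22] #.##. => #  t=0,i=6
  [21] #.#.# => #  t=3,i=9
  [20] #.#.. => #  t=1,i=14
  [19] #..## => #  t=0,i=2
  [18] #..#. => .  t=1,i=16
  [17] #...# => .  t=1,i=0
  [16] #.... => .  t=0,i=9
  [15] .#### => .  t=3,i=0
  [14] .###. => #  t=0,i=14
  [13] .##.# => .  t=0,i=4
  [12] .##.. => .  t=0,i=0
  [11] .#.## => .  t=3,i=10
  [10] .#.#. => .  t=2,i=10
  [9] .#..# => #  t=1,i=15
  [8] .#... => .  t=1,i=3
  [7] ..### => .  t=0,i=13
  [6] ..##. => .  t=0,i=3
  [5] ..#.# => #  t=2,i=9
  [4] ..#.. => .  t=1,i=2
  [3] ...## => #  t=0,i=12
  [2] ...#. => .  t=1,i=1
  [1] ....# => #  t=0,i=11
  [0] ..... => #  t=0,i=10
  bits 01000000011110000100001000101011 = 1081623083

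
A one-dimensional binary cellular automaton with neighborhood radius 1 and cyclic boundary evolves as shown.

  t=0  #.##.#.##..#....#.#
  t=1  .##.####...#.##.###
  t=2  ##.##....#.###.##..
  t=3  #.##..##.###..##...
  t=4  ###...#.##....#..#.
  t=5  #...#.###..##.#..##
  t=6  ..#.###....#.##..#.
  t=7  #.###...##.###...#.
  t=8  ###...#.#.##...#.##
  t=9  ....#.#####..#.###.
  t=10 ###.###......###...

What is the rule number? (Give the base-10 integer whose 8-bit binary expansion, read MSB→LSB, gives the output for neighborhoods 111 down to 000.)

  nb ###: next=.  (t=1,i=5, bit7=0)
  nb ##.: next=.  (t=0,i=0, bit6=0)
  nb #.#: next=#  (t=0,i=1, bit5=1)
  nb #..: next=.  (t=0,i=9, bit4=0)
  nb .##: next=#  (t=0,i=2, bit3=1)
  nb .#.: next=#  (t=0,i=5, bit2=1)
  nb ..#: next=.  (t=0,i=10, bit1=0)
  nb ...: next=#  (t=0,i=13, bit0=1)
  bits 00101101 = 45

45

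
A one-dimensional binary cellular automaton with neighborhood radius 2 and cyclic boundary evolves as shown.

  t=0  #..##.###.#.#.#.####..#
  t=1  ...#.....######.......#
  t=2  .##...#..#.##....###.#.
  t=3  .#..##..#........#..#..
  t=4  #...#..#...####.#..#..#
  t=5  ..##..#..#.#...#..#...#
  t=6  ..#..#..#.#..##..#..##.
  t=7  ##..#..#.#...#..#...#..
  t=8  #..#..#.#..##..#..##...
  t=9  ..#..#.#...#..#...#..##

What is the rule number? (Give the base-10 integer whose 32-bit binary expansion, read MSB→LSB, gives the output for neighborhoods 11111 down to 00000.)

2217084101

  nb #####: next=#  (t=1,i=11, bit31=1)
  nb ####.: next=.  (t=0,i=18, bit30=0)
  nb ###.#: next=.  (t=0,i=8, bit29=0)
  nb ###..: next=.  (t=0,i=19, bit28=0)
  nb ##.##: next=.  (t=0,i=5, bit27=0)
  nb ##.#.: next=#  (t=0,i=9, bit26=1)
  nb ##..#: next=.  (t=0,i=1, bit25=0)
  nb ##...: next=.  (t=1,i=15, bit24=0)
  nb #.###: next=.  (t=0,i=6, bit23=0)
  nb #.##.: next=.  (t=2,i=11, bit22=0)
  nb #.#.#: next=#  (t=0,i=10, bit21=1)
  nb #.#..: next=.  (t=2,i=21, bit20=0)
  nb #..##: next=.  (t=0,i=2, bit19=0)
  nb #..#.: next=#  (t=2,i=8, bit18=1)
  nb #...#: next=#  (t=1,i=1, bit17=1)
  nb #....: next=.  (t=1,i=5, bit16=0)
  nb .####: next=.  (t=0,i=17, bit15=0)
  nb .###.: next=.  (t=0,i=7, bit14=0)
  nb .##.#: next=.  (t=0,i=4, bit13=0)
  nb .##..: next=.  (t=0,i=0, bit12=0)
  nb .#.##: next=.  (t=0,i=15, bit11=0)
  nb .#.#.: next=#  (t=0,i=11, bit10=1)
  nb .#..#: next=.  (t=2,i=7, bit9=0)
  nb .#...: next=.  (t=1,i=0, bit8=0)
  nb ..###: next=#  (t=1,i=9, bit7=1)
  nb ..##.: next=#  (t=0,i=3, bit6=1)
  nb ..#.#: next=.  (t=2,i=9, bit5=0)
  nb ..#..: next=.  (t=1,i=3, bit4=0)
  nb ...##: next=.  (t=1,i=8, bit3=0)
  nb ...#.: next=#  (t=1,i=2, bit2=1)
  nb ....#: next=.  (t=1,i=7, bit1=0)
  nb .....: next=#  (t=1,i=6, bit0=1)
  bits 10000100001001100000010011000101 = 2217084101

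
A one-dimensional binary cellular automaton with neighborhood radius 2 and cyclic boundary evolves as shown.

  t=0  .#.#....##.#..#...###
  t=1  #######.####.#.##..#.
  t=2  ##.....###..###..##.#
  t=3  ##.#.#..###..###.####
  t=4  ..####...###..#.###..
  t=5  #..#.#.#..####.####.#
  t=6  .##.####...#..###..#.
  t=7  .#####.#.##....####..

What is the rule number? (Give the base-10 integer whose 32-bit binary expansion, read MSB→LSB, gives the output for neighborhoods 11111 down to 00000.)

515370310

  #####|.  b31=0 t=1,i=2
  ####.|.  b30=0 t=1,i=5
  ###.#|.  b29=0 t=0,i=20
  ###..|#  b28=1 t=2,i=1
  ##.##|#  b27=1 t=1,i=7
  ##.#.|#  b26=1 t=0,i=0
  ##..#|#  b25=1 t=1,i=17
  ##...|.  b24=0 t=2,i=2
  #.###|#  b23=1 t=1,i=0
  #.##.|.  b22=0 t=1,i=15
  #.#.#|#  b21=1 t=0,i=1
  #.#..|#  b20=1 t=0,i=3
  #..##|.  b19=0 t=2,i=11
  #..#.|#  b18=1 t=0,i=13
  #...#|#  b17=1 t=0,i=16
  #....|#  b16=1 t=0,i=5
  .####|#  b15=1 t=1,i=1
  .###.|#  b14=1 t=0,i=19
  .##.#|#  b13=1 t=0,i=9
  .##..|.  b12=0 t=1,i=16
  .#.##|#  b11=1 t=1,i=14
  .#.#.|#  b10=1 t=0,i=2
  .#..#|.  b9=0 t=0,i=12
  .#...|#  b8=1 t=0,i=4
  ..###|.  b7=0 t=0,i=18
  ..##.|#  b6=1 t=0,i=8
  ..#.#|.  b5=0 t=1,i=19
  ..#..|.  b4=0 t=0,i=14
  ...##|.  b3=0 t=0,i=7
  ...#.|#  b2=1 t=6,i=10
  ....#|#  b1=1 t=0,i=6
  .....|.  b0=0 t=2,i=4
  bits 00011110101101111110110101000110 = 515370310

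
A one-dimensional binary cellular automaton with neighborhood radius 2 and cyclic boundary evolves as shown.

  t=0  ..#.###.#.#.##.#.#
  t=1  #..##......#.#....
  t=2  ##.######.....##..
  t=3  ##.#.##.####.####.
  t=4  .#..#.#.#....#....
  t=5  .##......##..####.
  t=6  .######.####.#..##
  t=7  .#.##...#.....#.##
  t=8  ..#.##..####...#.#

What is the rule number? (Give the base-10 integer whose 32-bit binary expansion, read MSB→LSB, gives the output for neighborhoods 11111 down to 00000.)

  [31] ##### => #  t=2,i=5
  [30] ####. => .  t=2,i=7
  [29] ###.# => .  t=0,i=6
  [28] ###.. => #  t=2,i=8
  [27] ##.## => .  t=2,i=2
  [26] ##.#. => .  t=0,i=7
  [25] ##..# => #  t=2,i=16
  [24] ##... => #  t=1,i=5
  [23] #.### => #  t=0,i=4
  [22] #.##. => .  t=0,i=12
  [21] #.#.# => .  t=0,i=8
  [20] #.#.. => .  t=0,i=17
  [19] #..## => .  t=1,i=2
  [18] #..#. => .  t=0,i=1
  [17] #...# => .  t=7,i=6
  [16] #.... => #  t=1,i=6
  [15] .#### => .  t=2,i=4
  [14] .###. => .  t=0,i=5
  [13] .##.# => #  t=0,i=13
  [12] .##.. => #  t=1,i=4
  [11] .#.## => #  t=0,i=3
  [10] .#.#. => .  t=0,i=9
  [9] .#..# => #  t=0,i=0
  [8] .#... => #  t=1,i=14
  [7] ..### => #  t=5,i=13
  [6] ..##. => #  t=1,i=3
  [5] ..#.# => .  t=0,i=2
  [4] ..#.. => #  t=1,i=0
  [3] ...## => #  t=2,i=13
  [2] ...#. => .  t=1,i=10
  [1] ....# => .  t=1,i=9
  [0] ..... => #  t=1,i=7
  bits 10010011100000010011101111011001 = 2474720217

2474720217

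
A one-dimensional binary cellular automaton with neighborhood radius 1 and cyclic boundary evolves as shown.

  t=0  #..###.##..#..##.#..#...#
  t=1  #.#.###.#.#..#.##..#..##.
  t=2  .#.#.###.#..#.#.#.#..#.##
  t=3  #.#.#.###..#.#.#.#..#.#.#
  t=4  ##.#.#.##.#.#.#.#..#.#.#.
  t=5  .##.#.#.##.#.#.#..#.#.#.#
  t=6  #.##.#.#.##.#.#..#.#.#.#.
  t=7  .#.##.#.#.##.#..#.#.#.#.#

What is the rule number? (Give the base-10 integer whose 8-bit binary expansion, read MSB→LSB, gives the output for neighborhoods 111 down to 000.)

227

  ### -> #   bit 7 = 1  t=0,i=4
  ##. -> #   bit 6 = 1  t=0,i=0
  #.# -> #   bit 5 = 1  t=0,i=6
  #.. -> .   bit 4 = 0  t=0,i=1
  .## -> .   bit 3 = 0  t=0,i=3
  .#. -> .   bit 2 = 0  t=0,i=11
  ..# -> #   bit 1 = 1  t=0,i=2
  ... -> #   bit 0 = 1  t=0,i=22
  bits 11100011 = 227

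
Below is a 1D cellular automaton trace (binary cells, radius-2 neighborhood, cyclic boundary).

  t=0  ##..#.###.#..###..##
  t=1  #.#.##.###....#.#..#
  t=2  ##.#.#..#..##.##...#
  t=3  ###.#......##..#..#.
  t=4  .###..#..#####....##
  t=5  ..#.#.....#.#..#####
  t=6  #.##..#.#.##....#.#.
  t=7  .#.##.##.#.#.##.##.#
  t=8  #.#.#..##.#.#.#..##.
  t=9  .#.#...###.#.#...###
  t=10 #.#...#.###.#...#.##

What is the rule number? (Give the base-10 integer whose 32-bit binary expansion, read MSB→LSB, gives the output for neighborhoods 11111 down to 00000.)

1711406186

  [31] ##### => .  t=4,i=11
  [30] ####. => #  t=0,i=0
  [29] ###.# => #  t=0,i=8
  [28] ###.. => .  t=0,i=1
  [27] ##.## => .  t=1,i=6
  [26] ##.#. => #  t=0,i=9
  [25] ##..# => #  t=0,i=2
  [24] ##... => .  t=1,i=10
  [23] #.### => .  t=0,i=6
  [22] #.##. => .  t=1,i=4
  [21] #.#.# => .  t=1,i=2
  [20] #.#.. => .  t=0,i=10
  [19] #..## => .  t=0,i=12
  [18] #..#. => .  t=0,i=3
  [17] #...# => .  t=2,i=17
  [16] #.... => #  t=1,i=11
  [15] .#### => #  t=0,i=19
  [14] .###. => #  t=0,i=7
  [13] .##.# => #  t=1,i=0
  [12] .##.. => #  t=2,i=15
  [11] .#.## => #  t=0,i=5
  [10] .#.#. => #  t=1,i=15
  [9] .#..# => .  t=0,i=11
  [8] .#... => .  t=3,i=5
  [7] ..### => .  t=0,i=13
  [6] ..##. => #  t=1,i=19
  [5] ..#.# => #  t=0,i=4
  [4] ..#.. => .  t=2,i=8
  [3] ...## => #  t=2,i=18
  [2] ...#. => .  t=1,i=13
  [1] ....# => #  t=1,i=12
  [0] ..... => .  t=3,i=7
  bits 01100110000000011111110001101010 = 1711406186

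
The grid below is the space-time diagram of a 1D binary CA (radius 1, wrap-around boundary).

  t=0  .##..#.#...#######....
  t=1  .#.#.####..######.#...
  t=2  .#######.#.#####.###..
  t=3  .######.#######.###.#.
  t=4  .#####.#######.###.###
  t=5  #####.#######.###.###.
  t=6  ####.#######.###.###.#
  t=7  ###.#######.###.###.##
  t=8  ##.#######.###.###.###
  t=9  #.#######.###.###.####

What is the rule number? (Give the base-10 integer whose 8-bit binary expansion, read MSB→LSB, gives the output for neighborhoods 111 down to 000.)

  ### -> #   bit 7 = 1  t=0,i=12
  ##. -> .   bit 6 = 0  t=0,i=2
  #.# -> #   bit 5 = 1  t=0,i=6
  #.. -> #   bit 4 = 1  t=0,i=3
  .## -> #   bit 3 = 1  t=0,i=1
  .#. -> #   bit 2 = 1  t=0,i=5
  ..# -> .   bit 1 = 0  t=0,i=0
  ... -> .   bit 0 = 0  t=0,i=9
  bits 10111100 = 188

188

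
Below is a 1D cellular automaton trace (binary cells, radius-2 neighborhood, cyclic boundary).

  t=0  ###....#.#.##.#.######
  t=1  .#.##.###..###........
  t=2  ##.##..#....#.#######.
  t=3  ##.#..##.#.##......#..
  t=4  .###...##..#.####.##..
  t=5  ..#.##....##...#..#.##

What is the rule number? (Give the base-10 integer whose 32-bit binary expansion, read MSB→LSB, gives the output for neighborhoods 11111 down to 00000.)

  [31] ##### => .  t=0,i=0
  [30] ####. => #  t=0,i=1
  [29] ###.# => .  t=2,i=20
  [28] ###.. => .  t=0,i=2
  [27] ##.## => .  t=1,i=5
  [26] ##.#. => #  t=0,i=13
  [25] ##..# => .  t=1,i=9
  [24] ##... => #  t=0,i=3
  [23] #.### => .  t=0,i=16
  [22] #.##. => #  t=0,i=11
  [21] #.#.# => .  t=0,i=9
  [20] #.#.. => #  t=3,i=3
  [19] #..## => .  t=1,i=10
  [18] #..#. => #  t=2,i=6
  [17] #...# => #  t=4,i=5
  [16] #.... => #  t=0,i=4
  [15] .#### => .  t=0,i=17
  [14] .###. => #  t=1,i=7
  [13] .##.# => #  t=0,i=12
  [12] .##.. => .  t=2,i=4
  [11] .#.## => .  t=0,i=10
  [10] .#.#. => #  t=0,i=8
  [9] .#..# => .  t=3,i=4
  [8] .#... => .  t=2,i=8
  [7] ..### => .  t=1,i=11
  [6] ..##. => .  t=3,i=0
  [5] ..#.# => #  t=0,i=7
  [4] ..#.. => #  t=2,i=7
  [3] ...## => .  t=4,i=0
  [2] ...#. => #  t=0,i=6
  [1] ....# => .  t=0,i=5
  [0] ..... => #  t=1,i=16
  bits 01000101010101110110010000110101 = 1163355189

1163355189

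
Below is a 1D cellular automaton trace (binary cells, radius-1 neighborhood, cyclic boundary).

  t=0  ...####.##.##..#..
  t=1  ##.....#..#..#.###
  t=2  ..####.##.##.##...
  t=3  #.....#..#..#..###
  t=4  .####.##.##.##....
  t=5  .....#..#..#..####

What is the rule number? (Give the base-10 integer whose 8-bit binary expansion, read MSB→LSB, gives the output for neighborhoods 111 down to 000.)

53

  ###|.  b7=0 t=0,i=4
  ##.|.  b6=0 t=0,i=6
  #.#|#  b5=1 t=0,i=7
  #..|#  b4=1 t=0,i=13
  .##|.  b3=0 t=0,i=3
  .#.|#  b2=1 t=0,i=15
  ..#|.  b1=0 t=0,i=2
  ...|#  b0=1 t=0,i=0
  bits 00110101 = 53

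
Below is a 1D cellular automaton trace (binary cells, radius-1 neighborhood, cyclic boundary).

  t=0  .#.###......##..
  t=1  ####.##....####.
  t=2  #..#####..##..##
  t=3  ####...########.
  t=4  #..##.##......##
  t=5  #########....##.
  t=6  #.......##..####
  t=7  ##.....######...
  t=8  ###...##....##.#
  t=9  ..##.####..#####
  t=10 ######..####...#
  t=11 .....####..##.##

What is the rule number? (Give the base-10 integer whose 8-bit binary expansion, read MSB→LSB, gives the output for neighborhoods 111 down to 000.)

126

  ### -> .   bit 7 = 0  t=0,i=4
  ##. -> #   bit 6 = 1  t=0,i=5
  #.# -> #   bit 5 = 1  t=0,i=2
  #.. -> #   bit 4 = 1  t=0,i=6
  .## -> #   bit 3 = 1  t=0,i=3
  .#. -> #   bit 2 = 1  t=0,i=1
  ..# -> #   bit 1 = 1  t=0,i=0
  ... -> .   bit 0 = 0  t=0,i=7
  bits 01111110 = 126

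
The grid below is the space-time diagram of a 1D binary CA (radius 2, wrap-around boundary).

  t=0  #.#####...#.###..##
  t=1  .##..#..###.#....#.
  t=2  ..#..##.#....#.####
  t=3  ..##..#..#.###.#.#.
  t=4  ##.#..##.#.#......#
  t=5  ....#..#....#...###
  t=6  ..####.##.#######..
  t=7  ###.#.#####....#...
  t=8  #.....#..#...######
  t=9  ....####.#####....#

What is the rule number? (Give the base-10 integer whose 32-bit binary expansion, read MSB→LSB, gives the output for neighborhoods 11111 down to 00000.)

  ##### -> .   bit 31 = 0  t=0,i=4
  ####. -> #   bit 30 = 1  t=0,i=5
  ###.# -> .   bit 29 = 0  t=0,i=0
  ###.. -> .   bit 28 = 0  t=0,i=6
  ##.## -> #   bit 27 = 1  t=0,i=1
  ##.#. -> .   bit 26 = 0  t=1,i=11
  ##..# -> .   bit 25 = 0  t=0,i=15
  ##... -> .   bit 24 = 0  t=0,i=7
  #.### -> #   bit 23 = 1  t=0,i=2
  #.##. -> #   bit 22 = 1  t=6,i=7
  #.#.# -> .   bit 21 = 0  t=3,i=15
  #.#.. -> .   bit 20 = 0  t=1,i=12
  #..## -> .   bit 19 = 0  t=0,i=16
  #..#. -> .   bit 18 = 0  t=1,i=4
  #...# -> #   bit 17 = 1  t=0,i=8
  #.... -> .   bit 16 = 0  t=1,i=14
  .#### -> .   bit 15 = 0  t=0,i=3
  .###. -> .   bit 14 = 0  t=0,i=13
  .##.# -> #   bit 13 = 1  t=2,i=6
  .##.. -> #   bit 12 = 1  t=1,i=2
  .#.## -> .   bit 11 = 0  t=0,i=11
  .#.#. -> .   bit 10 = 0  t=3,i=16
  .#..# -> #   bit 9 = 1  t=1,i=6
  .#... -> #   bit 8 = 1  t=1,i=13
  ..### -> #   bit 7 = 1  t=0,i=17
  ..##. -> .   bit 6 = 0  t=1,i=1
  ..#.# -> #   bit 5 = 1  t=0,i=10
  ..#.. -> #   bit 4 = 1  t=1,i=5
  ...## -> #   bit 3 = 1  t=3,i=1
  ...#. -> #   bit 2 = 1  t=0,i=9
  ....# -> #   bit 1 = 1  t=1,i=15
  ..... -> .   bit 0 = 0  t=4,i=14
  bits 01001000110000100011001110111110 = 1220686782

1220686782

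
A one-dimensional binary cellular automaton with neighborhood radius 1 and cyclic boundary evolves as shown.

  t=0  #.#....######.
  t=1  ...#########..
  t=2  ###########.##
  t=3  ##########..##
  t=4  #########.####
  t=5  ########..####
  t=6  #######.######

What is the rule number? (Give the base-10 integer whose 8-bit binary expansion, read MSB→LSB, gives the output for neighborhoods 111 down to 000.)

  ### -> #   bit 7 = 1  t=0,i=8
  ##. -> .   bit 6 = 0  t=0,i=12
  #.# -> .   bit 5 = 0  t=0,i=1
  #.. -> #   bit 4 = 1  t=0,i=3
  .## -> #   bit 3 = 1  t=0,i=7
  .#. -> .   bit 2 = 0  t=0,i=0
  ..# -> #   bit 1 = 1  t=0,i=6
  ... -> #   bit 0 = 1  t=0,i=4
  bits 10011011 = 155

155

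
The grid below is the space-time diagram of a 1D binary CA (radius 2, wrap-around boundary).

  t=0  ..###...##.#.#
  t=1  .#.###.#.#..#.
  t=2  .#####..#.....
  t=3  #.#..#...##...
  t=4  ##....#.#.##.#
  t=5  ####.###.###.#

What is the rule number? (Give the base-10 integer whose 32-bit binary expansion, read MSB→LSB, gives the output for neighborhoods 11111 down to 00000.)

835321132

  ##### -> .   bit 31 = 0  t=2,i=3
  ####. -> .   bit 30 = 0  t=2,i=4
  ###.# -> #   bit 29 = 1  t=1,i=5
  ###.. -> #   bit 28 = 1  t=0,i=4
  ##.## -> .   bit 27 = 0  t=4,i=12
  ##.#. -> .   bit 26 = 0  t=0,i=10
  ##..# -> .   bit 25 = 0  t=2,i=6
  ##... -> #   bit 24 = 1  t=0,i=5
  #.### -> #   bit 23 = 1  t=1,i=3
  #.##. -> #   bit 22 = 1  t=4,i=10
  #.#.# -> .   bit 21 = 0  t=0,i=11
  #.#.. -> .   bit 20 = 0  t=0,i=13
  #..## -> #   bit 19 = 1  t=0,i=1
  #..#. -> .   bit 18 = 0  t=1,i=0
  #...# -> .   bit 17 = 0  t=0,i=6
  #.... -> #   bit 16 = 1  t=2,i=10
  .#### -> #   bit 15 = 1  t=2,i=2
  .###. -> #   bit 14 = 1  t=0,i=3
  .##.# -> #   bit 13 = 1  t=0,i=9
  .##.. -> #   bit 12 = 1  t=3,i=10
  .#.## -> #   bit 11 = 1  t=1,i=2
  .#.#. -> #   bit 10 = 1  t=0,i=12
  .#..# -> .   bit 9 = 0  t=0,i=0
  .#... -> #   bit 8 = 1  t=2,i=9
  ..### -> .   bit 7 = 0  t=0,i=2
  ..##. -> .   bit 6 = 0  t=0,i=8
  ..#.# -> #   bit 5 = 1  t=1,i=1
  ..#.. -> .   bit 4 = 0  t=1,i=12
  ...## -> #   bit 3 = 1  t=0,i=7
  ...#. -> #   bit 2 = 1  t=3,i=13
  ....# -> .   bit 1 = 0  t=2,i=13
  ..... -> .   bit 0 = 0  t=2,i=11
  bits 00110001110010011111110100101100 = 835321132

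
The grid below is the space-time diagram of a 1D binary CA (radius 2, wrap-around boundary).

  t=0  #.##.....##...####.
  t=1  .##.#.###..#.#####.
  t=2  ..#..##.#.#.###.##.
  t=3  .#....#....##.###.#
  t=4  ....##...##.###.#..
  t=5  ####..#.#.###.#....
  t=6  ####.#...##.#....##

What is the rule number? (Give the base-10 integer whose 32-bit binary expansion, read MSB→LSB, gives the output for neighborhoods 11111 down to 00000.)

  #####|.  b31=0 t=1,i=15
  ####.|#  b30=1 t=0,i=16
  ###.#|#  b29=1 t=0,i=17
  ###..|#  b28=1 t=1,i=8
  ##.##|#  b27=1 t=2,i=15
  ##.#.|.  b26=0 t=0,i=18
  ##..#|.  b25=0 t=1,i=9
  ##...|#  b24=1 t=0,i=4
  #.###|#  b23=1 t=1,i=6
  #.##.|#  b22=1 t=0,i=2
  #.#.#|.  b21=0 t=0,i=0
  #.#..|.  b20=0 t=3,i=1
  #..##|.  b19=0 t=1,i=0
  #..#.|#  b18=1 t=1,i=10
  #...#|.  b17=0 t=0,i=12
  #....|.  b16=0 t=0,i=5
  .####|#  b15=1 t=0,i=15
  .###.|.  b14=0 t=1,i=7
  .##.#|#  b13=1 t=1,i=2
  .##..|.  b12=0 t=0,i=3
  .#.##|#  b11=1 t=0,i=1
  .#.#.|.  b10=0 t=2,i=9
  .#..#|.  b9=0 t=2,i=3
  .#...|.  b8=0 t=3,i=2
  ..###|#  b7=1 t=0,i=14
  ..##.|.  b6=0 t=0,i=9
  ..#.#|.  b5=0 t=1,i=11
  ..#..|.  b4=0 t=2,i=2
  ...##|#  b3=1 t=0,i=8
  ...#.|#  b2=1 t=2,i=1
  ....#|#  b1=1 t=0,i=7
  .....|#  b0=1 t=0,i=6
  bits 01111001110001001010100010001111 = 2042931343

2042931343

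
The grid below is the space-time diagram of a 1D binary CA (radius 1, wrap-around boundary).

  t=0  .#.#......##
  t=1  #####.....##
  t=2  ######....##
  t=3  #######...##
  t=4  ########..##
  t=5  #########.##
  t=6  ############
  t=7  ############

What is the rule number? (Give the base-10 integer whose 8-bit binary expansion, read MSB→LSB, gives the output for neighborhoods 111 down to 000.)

  [7] ### => #  t=1,i=0
  [6] ##. => #  t=0,i=11
  [5] #.# => #  t=0,i=0
  [4] #.. => #  t=0,i=4
  [3] .## => #  t=0,i=10
  [2] .#. => #  t=0,i=1
  [1] ..# => .  t=0,i=9
  [0] ... => .  t=0,i=5
  bits 11111100 = 252

252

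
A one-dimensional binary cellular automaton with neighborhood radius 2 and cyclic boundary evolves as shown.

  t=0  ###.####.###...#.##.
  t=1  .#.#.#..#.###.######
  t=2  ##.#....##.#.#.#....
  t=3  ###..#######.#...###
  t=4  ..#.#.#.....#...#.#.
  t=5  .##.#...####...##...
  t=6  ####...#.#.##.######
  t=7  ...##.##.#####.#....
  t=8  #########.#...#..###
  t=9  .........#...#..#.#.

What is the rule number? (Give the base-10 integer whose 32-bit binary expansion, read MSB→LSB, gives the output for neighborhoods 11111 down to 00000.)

  [31] ##### => .  t=1,i=16
  [30] ####. => .  t=0,i=6
  [29] ###.# => .  t=0,i=2
  [28] ###.. => #  t=0,i=11
  [27] ##.## => #  t=0,i=3
  [26] ##.#. => #  t=1,i=0
  [25] ##..# => .  t=3,i=3
  [24] ##... => #  t=0,i=12
  [23] #.### => .  t=0,i=0
  [22] #.##. => #  t=0,i=17
  [21] #.#.# => #  t=1,i=1
  [20] #.#.. => .  t=1,i=5
  [19] #..## => #  t=3,i=4
  [18] #..#. => .  t=1,i=7
  [17] #...# => .  t=0,i=13
  [16] #.... => #  t=2,i=5
  [15] .#### => #  t=0,i=5
  [14] .###. => #  t=0,i=1
  [13] .##.# => #  t=0,i=18
  [12] .##.. => #  t=5,i=16
  [11] .#.## => #  t=0,i=16
  [10] .#.#. => .  t=1,i=2
  [9] .#..# => .  t=1,i=6
  [8] .#... => .  t=2,i=4
  [7] ..### => .  t=3,i=5
  [6] ..##. => #  t=2,i=0
  [5] ..#.# => #  t=0,i=15
  [4] ..#.. => .  t=4,i=12
  [3] ...## => #  t=2,i=7
  [2] ...#. => #  t=0,i=14
  [1] ....# => #  t=2,i=6
  [0] ..... => #  t=4,i=9
  bits 00011101011010011111100001101111 = 493484143

493484143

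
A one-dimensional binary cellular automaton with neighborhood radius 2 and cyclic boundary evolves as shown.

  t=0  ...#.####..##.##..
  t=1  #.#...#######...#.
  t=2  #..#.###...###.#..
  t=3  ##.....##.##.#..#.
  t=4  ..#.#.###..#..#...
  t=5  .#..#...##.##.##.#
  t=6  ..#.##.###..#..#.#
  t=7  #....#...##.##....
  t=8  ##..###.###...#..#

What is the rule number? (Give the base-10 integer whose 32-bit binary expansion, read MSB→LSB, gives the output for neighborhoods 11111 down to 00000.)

  ##### -> .   bit 31 = 0  t=1,i=8
  ####. -> #   bit 30 = 1  t=0,i=7
  ###.# -> #   bit 29 = 1  t=2,i=13
  ###.. -> #   bit 28 = 1  t=0,i=8
  ##.## -> .   bit 27 = 0  t=0,i=13
  ##.#. -> .   bit 26 = 0  t=2,i=14
  ##..# -> #   bit 25 = 1  t=0,i=9
  ##... -> #   bit 24 = 1  t=0,i=16
  #.### -> .   bit 23 = 0  t=0,i=5
  #.##. -> .   bit 22 = 0  t=0,i=14
  #.#.# -> #   bit 21 = 1  t=1,i=0
  #.#.. -> .   bit 20 = 0  t=1,i=2
  #..## -> #   bit 19 = 1  t=0,i=10
  #..#. -> .   bit 18 = 0  t=2,i=2
  #...# -> .   bit 17 = 0  t=1,i=4
  #.... -> .   bit 16 = 0  t=0,i=17
  .#### -> #   bit 15 = 1  t=0,i=6
  .###. -> .   bit 14 = 0  t=2,i=6
  .##.# -> #   bit 13 = 1  t=0,i=12
  .##.. -> .   bit 12 = 0  t=0,i=15
  .#.## -> .   bit 11 = 0  t=0,i=4
  .#.#. -> .   bit 10 = 0  t=1,i=1
  .#..# -> #   bit 9 = 1  t=2,i=1
  .#... -> #   bit 8 = 1  t=1,i=3
  ..### -> #   bit 7 = 1  t=1,i=6
  ..##. -> #   bit 6 = 1  t=0,i=11
  ..#.# -> .   bit 5 = 0  t=0,i=3
  ..#.. -> #   bit 4 = 1  t=2,i=0
  ...## -> #   bit 3 = 1  t=1,i=5
  ...#. -> #   bit 2 = 1  t=0,i=2
  ....# -> .   bit 1 = 0  t=0,i=1
  ..... -> #   bit 0 = 1  t=0,i=0
  bits 01110011001010001010001111011101 = 1932043229

1932043229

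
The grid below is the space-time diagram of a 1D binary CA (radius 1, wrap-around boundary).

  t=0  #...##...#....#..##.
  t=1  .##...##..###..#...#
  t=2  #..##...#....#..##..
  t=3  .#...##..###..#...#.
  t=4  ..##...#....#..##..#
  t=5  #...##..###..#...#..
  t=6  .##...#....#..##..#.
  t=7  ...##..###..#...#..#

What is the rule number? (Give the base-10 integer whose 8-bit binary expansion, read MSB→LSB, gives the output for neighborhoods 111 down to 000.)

  ###|.  b7=0 t=1,i=11
  ##.|.  b6=0 t=0,i=5
  #.#|#  b5=1 t=0,i=19
  #..|#  b4=1 t=0,i=1
  .##|.  b3=0 t=0,i=4
  .#.|.  b2=0 t=0,i=0
  ..#|.  b1=0 t=0,i=3
  ...|#  b0=1 t=0,i=2
  bits 00110001 = 49

49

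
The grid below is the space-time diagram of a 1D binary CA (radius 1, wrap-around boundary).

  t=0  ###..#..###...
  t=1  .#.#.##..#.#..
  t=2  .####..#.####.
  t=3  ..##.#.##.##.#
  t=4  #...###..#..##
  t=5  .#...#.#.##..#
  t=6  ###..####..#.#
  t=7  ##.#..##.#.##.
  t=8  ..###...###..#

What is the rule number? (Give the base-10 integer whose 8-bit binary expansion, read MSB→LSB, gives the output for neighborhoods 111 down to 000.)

180

  [7] ### => #  t=0,i=1
  [6] ##. => .  t=0,i=2
  [5] #.# => #  t=1,i=2
  [4] #.. => #  t=0,i=3
  [3] .## => .  t=0,i=0
  [2] .#. => #  t=0,i=5
  [1] ..# => .  t=0,i=4
  [0] ... => .  t=0,i=12
  bits 10110100 = 180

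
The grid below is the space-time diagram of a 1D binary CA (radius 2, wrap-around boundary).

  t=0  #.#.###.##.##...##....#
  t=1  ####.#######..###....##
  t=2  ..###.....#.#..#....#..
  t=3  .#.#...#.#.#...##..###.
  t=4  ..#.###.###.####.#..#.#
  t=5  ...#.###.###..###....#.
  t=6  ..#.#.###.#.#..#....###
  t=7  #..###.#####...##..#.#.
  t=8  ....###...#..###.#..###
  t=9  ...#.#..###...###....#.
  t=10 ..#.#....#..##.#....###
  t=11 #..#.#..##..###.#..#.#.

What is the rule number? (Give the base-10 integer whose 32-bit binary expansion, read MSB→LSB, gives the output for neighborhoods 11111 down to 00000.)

1851944285

  ##### -> .   bit 31 = 0  t=1,i=0
  ####. -> #   bit 30 = 1  t=1,i=2
  ###.# -> #   bit 29 = 1  t=0,i=6
  ###.. -> .   bit 28 = 0  t=1,i=11
  ##.## -> #   bit 27 = 1  t=0,i=7
  ##.#. -> #   bit 26 = 1  t=0,i=1
  ##..# -> #   bit 25 = 1  t=1,i=12
  ##... -> .   bit 24 = 0  t=0,i=13
  #.### -> .   bit 23 = 0  t=0,i=4
  #.##. -> #   bit 22 = 1  t=0,i=8
  #.#.# -> #   bit 21 = 1  t=0,i=2
  #.#.. -> .   bit 20 = 0  t=2,i=12
  #..## -> .   bit 19 = 0  t=1,i=13
  #..#. -> .   bit 18 = 0  t=2,i=14
  #...# -> #   bit 17 = 1  t=0,i=14
  #.... -> .   bit 16 = 0  t=0,i=19
  .#### -> .   bit 15 = 0  t=1,i=6
  .###. -> #   bit 14 = 1  t=0,i=5
  .##.# -> #   bit 13 = 1  t=0,i=0
  .##.. -> .   bit 12 = 0  t=0,i=12
  .#.## -> #   bit 11 = 1  t=0,i=3
  .#.#. -> #   bit 10 = 1  t=2,i=11
  .#..# -> .   bit 9 = 0  t=2,i=13
  .#... -> #   bit 8 = 1  t=2,i=16
  ..### -> .   bit 7 = 0  t=1,i=14
  ..##. -> #   bit 6 = 1  t=0,i=16
  ..#.# -> .   bit 5 = 0  t=2,i=10
  ..#.. -> #   bit 4 = 1  t=2,i=15
  ...## -> #   bit 3 = 1  t=0,i=15
  ...#. -> #   bit 2 = 1  t=2,i=9
  ....# -> .   bit 1 = 0  t=0,i=20
  ..... -> #   bit 0 = 1  t=2,i=7
  bits 01101110011000100110110101011101 = 1851944285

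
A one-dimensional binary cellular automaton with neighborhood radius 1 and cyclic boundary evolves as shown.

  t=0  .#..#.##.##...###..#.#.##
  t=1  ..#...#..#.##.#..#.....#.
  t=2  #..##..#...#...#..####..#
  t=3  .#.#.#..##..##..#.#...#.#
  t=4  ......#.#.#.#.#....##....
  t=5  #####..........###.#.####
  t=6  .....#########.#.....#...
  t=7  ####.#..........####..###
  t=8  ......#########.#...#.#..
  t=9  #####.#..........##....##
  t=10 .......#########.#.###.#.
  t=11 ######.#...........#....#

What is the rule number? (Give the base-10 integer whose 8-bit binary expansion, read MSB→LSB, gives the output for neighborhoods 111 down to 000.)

  ###|.  b7=0 t=0,i=15
  ##.|.  b6=0 t=0,i=7
  #.#|.  b5=0 t=0,i=0
  #..|#  b4=1 t=0,i=2
  .##|#  b3=1 t=0,i=6
  .#.|.  b2=0 t=0,i=1
  ..#|.  b1=0 t=0,i=3
  ...|#  b0=1 t=0,i=12
  bits 00011001 = 25

25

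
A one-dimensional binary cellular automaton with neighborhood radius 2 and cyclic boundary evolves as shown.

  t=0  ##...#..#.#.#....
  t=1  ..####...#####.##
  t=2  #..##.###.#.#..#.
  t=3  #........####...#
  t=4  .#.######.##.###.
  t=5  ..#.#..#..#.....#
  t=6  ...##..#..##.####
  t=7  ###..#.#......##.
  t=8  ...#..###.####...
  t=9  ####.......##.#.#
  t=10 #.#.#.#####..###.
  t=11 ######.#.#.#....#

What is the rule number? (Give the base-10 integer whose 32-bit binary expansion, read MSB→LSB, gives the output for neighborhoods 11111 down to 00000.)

1198689567

  nb #####: next=.  (t=1,i=11, bit31=0)
  nb ####.: next=#  (t=1,i=4, bit30=1)
  nb ###.#: next=.  (t=1,i=13, bit29=0)
  nb ###..: next=.  (t=1,i=5, bit28=0)
  nb ##.##: next=.  (t=1,i=14, bit27=0)
  nb ##.#.: next=#  (t=2,i=9, bit26=1)
  nb ##..#: next=#  (t=1,i=0, bit25=1)
  nb ##...: next=#  (t=0,i=2, bit24=1)
  nb #.###: next=.  (t=2,i=6, bit23=0)
  nb #.##.: next=#  (t=1,i=15, bit22=1)
  nb #.#.#: next=#  (t=0,i=10, bit21=1)
  nb #.#..: next=#  (t=0,i=12, bit20=1)
  nb #..##: next=.  (t=1,i=1, bit19=0)
  nb #..#.: next=.  (t=0,i=7, bit18=0)
  nb #...#: next=#  (t=0,i=3, bit17=1)
  nb #....: next=.  (t=0,i=14, bit16=0)
  nb .####: next=#  (t=1,i=3, bit15=1)
  nb .###.: next=.  (t=2,i=7, bit14=0)
  nb .##.#: next=.  (t=2,i=4, bit13=0)
  nb .##..: next=.  (t=0,i=1, bit12=0)
  nb .#.##: next=#  (t=4,i=2, bit11=1)
  nb .#.#.: next=#  (t=0,i=9, bit10=1)
  nb .#..#: next=.  (t=0,i=6, bit9=0)
  nb .#...: next=#  (t=0,i=13, bit8=1)
  nb ..###: next=.  (t=1,i=2, bit7=0)
  nb ..##.: next=.  (t=0,i=0, bit6=0)
  nb ..#.#: next=.  (t=0,i=8, bit5=0)
  nb ..#..: next=#  (t=0,i=5, bit4=1)
  nb ...##: next=#  (t=0,i=16, bit3=1)
  nb ...#.: next=#  (t=0,i=4, bit2=1)
  nb ....#: next=#  (t=0,i=15, bit1=1)
  nb .....: next=#  (t=3,i=3, bit0=1)
  bits 01000111011100101000110100011111 = 1198689567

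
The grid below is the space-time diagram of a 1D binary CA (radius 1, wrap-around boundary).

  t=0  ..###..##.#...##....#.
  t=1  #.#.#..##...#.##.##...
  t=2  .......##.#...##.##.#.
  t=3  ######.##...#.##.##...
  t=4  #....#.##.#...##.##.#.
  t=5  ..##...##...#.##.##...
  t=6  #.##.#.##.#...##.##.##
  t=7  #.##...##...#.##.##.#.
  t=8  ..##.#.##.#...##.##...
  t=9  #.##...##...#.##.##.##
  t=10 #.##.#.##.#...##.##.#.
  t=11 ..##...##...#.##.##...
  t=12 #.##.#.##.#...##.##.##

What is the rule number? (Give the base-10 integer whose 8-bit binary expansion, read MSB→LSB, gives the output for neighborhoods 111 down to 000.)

73

  ### -> .   bit 7 = 0  t=0,i=3
  ##. -> #   bit 6 = 1  t=0,i=4
  #.# -> .   bit 5 = 0  t=0,i=9
  #.. -> .   bit 4 = 0  t=0,i=5
  .## -> #   bit 3 = 1  t=0,i=2
  .#. -> .   bit 2 = 0  t=0,i=10
  ..# -> .   bit 1 = 0  t=0,i=1
  ... -> #   bit 0 = 1  t=0,i=0
  bits 01001001 = 73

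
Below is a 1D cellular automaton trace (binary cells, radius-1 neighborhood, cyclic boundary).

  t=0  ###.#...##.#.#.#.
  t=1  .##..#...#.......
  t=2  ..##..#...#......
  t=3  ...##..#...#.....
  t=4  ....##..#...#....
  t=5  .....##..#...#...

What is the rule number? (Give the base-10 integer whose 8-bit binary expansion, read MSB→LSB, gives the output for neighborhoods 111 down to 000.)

208

  [7] ### => #  t=0,i=1
  [6] ##. => #  t=0,i=2
  [5] #.# => .  t=0,i=3
  [4] #.. => #  t=0,i=5
  [3] .## => .  t=0,i=0
  [2] .#. => .  t=0,i=4
  [1] ..# => .  t=0,i=7
  [0] ... => .  t=0,i=6
  bits 11010000 = 208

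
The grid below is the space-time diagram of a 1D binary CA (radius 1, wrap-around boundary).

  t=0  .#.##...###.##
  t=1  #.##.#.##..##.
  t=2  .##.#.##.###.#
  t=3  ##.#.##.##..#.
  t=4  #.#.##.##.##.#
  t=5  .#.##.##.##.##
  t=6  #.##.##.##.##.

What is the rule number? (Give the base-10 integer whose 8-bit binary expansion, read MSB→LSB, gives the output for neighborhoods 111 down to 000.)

  ### -> .   bit 7 = 0  t=0,i=9
  ##. -> .   bit 6 = 0  t=0,i=4
  #.# -> #   bit 5 = 1  t=0,i=0
  #.. -> #   bit 4 = 1  t=0,i=5
  .## -> #   bit 3 = 1  t=0,i=3
  .#. -> .   bit 2 = 0  t=0,i=1
  ..# -> #   bit 1 = 1  t=0,i=7
  ... -> .   bit 0 = 0  t=0,i=6
  bits 00111010 = 58

58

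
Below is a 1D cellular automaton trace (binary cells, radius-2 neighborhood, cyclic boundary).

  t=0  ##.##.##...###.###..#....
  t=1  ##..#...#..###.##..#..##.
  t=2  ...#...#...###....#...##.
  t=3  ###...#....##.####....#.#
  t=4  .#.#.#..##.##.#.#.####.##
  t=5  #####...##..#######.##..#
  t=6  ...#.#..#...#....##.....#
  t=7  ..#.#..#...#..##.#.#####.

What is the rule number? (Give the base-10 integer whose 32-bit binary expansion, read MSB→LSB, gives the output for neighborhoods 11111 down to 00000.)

1705340103

  ##### -> .   bit 31 = 0  t=5,i=1
  ####. -> #   bit 30 = 1  t=3,i=1
  ###.# -> #   bit 29 = 1  t=0,i=13
  ###.. -> .   bit 28 = 0  t=0,i=17
  ##.## -> .   bit 27 = 0  t=0,i=2
  ##.#. -> #   bit 26 = 1  t=4,i=0
  ##..# -> .   bit 25 = 0  t=0,i=18
  ##... -> #   bit 24 = 1  t=0,i=8
  #.### -> #   bit 23 = 1  t=0,i=15
  #.##. -> .   bit 22 = 0  t=0,i=3
  #.#.# -> #   bit 21 = 1  t=4,i=1
  #.#.. -> .   bit 20 = 0  t=4,i=5
  #..## -> .   bit 19 = 0  t=1,i=10
  #..#. -> #   bit 18 = 1  t=0,i=19
  #...# -> .   bit 17 = 0  t=0,i=9
  #.... -> #   bit 16 = 1  t=0,i=22
  .#### -> .   bit 15 = 0  t=3,i=0
  .###. -> #   bit 14 = 1  t=0,i=12
  .##.# -> #   bit 13 = 1  t=0,i=1
  .##.. -> .   bit 12 = 0  t=0,i=7
  .#.## -> #   bit 11 = 1  t=3,i=23
  .#.#. -> #   bit 10 = 1  t=4,i=2
  .#..# -> .   bit 9 = 0  t=1,i=9
  .#... -> .   bit 8 = 0  t=0,i=21
  ..### -> #   bit 7 = 1  t=0,i=11
  ..##. -> #   bit 6 = 1  t=0,i=0
  ..#.# -> .   bit 5 = 0  t=3,i=22
  ..#.. -> .   bit 4 = 0  t=0,i=20
  ...## -> .   bit 3 = 0  t=0,i=10
  ...#. -> #   bit 2 = 1  t=1,i=7
  ....# -> #   bit 1 = 1  t=0,i=23
  ..... -> #   bit 0 = 1  t=6,i=21
  bits 01100101101001010110110011000111 = 1705340103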